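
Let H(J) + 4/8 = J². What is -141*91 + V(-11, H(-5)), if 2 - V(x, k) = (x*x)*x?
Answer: -11498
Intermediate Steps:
H(J) = -½ + J²
V(x, k) = 2 - x³ (V(x, k) = 2 - x*x*x = 2 - x²*x = 2 - x³)
-141*91 + V(-11, H(-5)) = -141*91 + (2 - 1*(-11)³) = -12831 + (2 - 1*(-1331)) = -12831 + (2 + 1331) = -12831 + 1333 = -11498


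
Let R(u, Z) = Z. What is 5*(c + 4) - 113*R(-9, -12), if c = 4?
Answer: 1396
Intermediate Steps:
5*(c + 4) - 113*R(-9, -12) = 5*(4 + 4) - 113*(-12) = 5*8 + 1356 = 40 + 1356 = 1396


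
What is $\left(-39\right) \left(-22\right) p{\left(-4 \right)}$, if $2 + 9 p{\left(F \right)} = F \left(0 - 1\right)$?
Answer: $\frac{572}{3} \approx 190.67$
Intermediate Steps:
$p{\left(F \right)} = - \frac{2}{9} - \frac{F}{9}$ ($p{\left(F \right)} = - \frac{2}{9} + \frac{F \left(0 - 1\right)}{9} = - \frac{2}{9} + \frac{F \left(-1\right)}{9} = - \frac{2}{9} + \frac{\left(-1\right) F}{9} = - \frac{2}{9} - \frac{F}{9}$)
$\left(-39\right) \left(-22\right) p{\left(-4 \right)} = \left(-39\right) \left(-22\right) \left(- \frac{2}{9} - - \frac{4}{9}\right) = 858 \left(- \frac{2}{9} + \frac{4}{9}\right) = 858 \cdot \frac{2}{9} = \frac{572}{3}$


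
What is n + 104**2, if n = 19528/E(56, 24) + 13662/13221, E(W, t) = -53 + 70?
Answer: 298820406/24973 ≈ 11966.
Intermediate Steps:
E(W, t) = 17
n = 28712438/24973 (n = 19528/17 + 13662/13221 = 19528*(1/17) + 13662*(1/13221) = 19528/17 + 1518/1469 = 28712438/24973 ≈ 1149.7)
n + 104**2 = 28712438/24973 + 104**2 = 28712438/24973 + 10816 = 298820406/24973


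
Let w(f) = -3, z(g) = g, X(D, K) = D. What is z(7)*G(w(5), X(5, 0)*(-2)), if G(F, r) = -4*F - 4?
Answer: 56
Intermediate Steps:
G(F, r) = -4 - 4*F
z(7)*G(w(5), X(5, 0)*(-2)) = 7*(-4 - 4*(-3)) = 7*(-4 + 12) = 7*8 = 56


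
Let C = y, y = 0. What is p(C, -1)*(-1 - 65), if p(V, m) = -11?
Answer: 726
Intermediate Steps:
C = 0
p(C, -1)*(-1 - 65) = -11*(-1 - 65) = -11*(-66) = 726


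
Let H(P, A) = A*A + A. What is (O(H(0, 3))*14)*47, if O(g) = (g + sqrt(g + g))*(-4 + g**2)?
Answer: 1105440 + 184240*sqrt(6) ≈ 1.5567e+6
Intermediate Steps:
H(P, A) = A + A**2 (H(P, A) = A**2 + A = A + A**2)
O(g) = (-4 + g**2)*(g + sqrt(2)*sqrt(g)) (O(g) = (g + sqrt(2*g))*(-4 + g**2) = (g + sqrt(2)*sqrt(g))*(-4 + g**2) = (-4 + g**2)*(g + sqrt(2)*sqrt(g)))
(O(H(0, 3))*14)*47 = (((3*(1 + 3))**3 - 12*(1 + 3) + sqrt(2)*(3*(1 + 3))**(5/2) - 4*sqrt(2)*sqrt(3*(1 + 3)))*14)*47 = (((3*4)**3 - 12*4 + sqrt(2)*(3*4)**(5/2) - 4*sqrt(2)*sqrt(3*4))*14)*47 = ((12**3 - 4*12 + sqrt(2)*12**(5/2) - 4*sqrt(2)*sqrt(12))*14)*47 = ((1728 - 48 + sqrt(2)*(288*sqrt(3)) - 4*sqrt(2)*2*sqrt(3))*14)*47 = ((1728 - 48 + 288*sqrt(6) - 8*sqrt(6))*14)*47 = ((1680 + 280*sqrt(6))*14)*47 = (23520 + 3920*sqrt(6))*47 = 1105440 + 184240*sqrt(6)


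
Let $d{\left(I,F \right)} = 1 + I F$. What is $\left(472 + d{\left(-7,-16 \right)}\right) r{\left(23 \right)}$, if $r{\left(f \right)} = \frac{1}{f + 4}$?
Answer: $\frac{65}{3} \approx 21.667$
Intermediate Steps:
$r{\left(f \right)} = \frac{1}{4 + f}$
$d{\left(I,F \right)} = 1 + F I$
$\left(472 + d{\left(-7,-16 \right)}\right) r{\left(23 \right)} = \frac{472 + \left(1 - -112\right)}{4 + 23} = \frac{472 + \left(1 + 112\right)}{27} = \left(472 + 113\right) \frac{1}{27} = 585 \cdot \frac{1}{27} = \frac{65}{3}$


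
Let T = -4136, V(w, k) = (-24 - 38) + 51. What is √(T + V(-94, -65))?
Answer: I*√4147 ≈ 64.397*I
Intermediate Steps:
V(w, k) = -11 (V(w, k) = -62 + 51 = -11)
√(T + V(-94, -65)) = √(-4136 - 11) = √(-4147) = I*√4147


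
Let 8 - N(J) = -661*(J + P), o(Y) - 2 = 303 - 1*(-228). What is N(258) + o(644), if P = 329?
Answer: 388548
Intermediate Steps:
o(Y) = 533 (o(Y) = 2 + (303 - 1*(-228)) = 2 + (303 + 228) = 2 + 531 = 533)
N(J) = 217477 + 661*J (N(J) = 8 - (-661)*(J + 329) = 8 - (-661)*(329 + J) = 8 - (-217469 - 661*J) = 8 + (217469 + 661*J) = 217477 + 661*J)
N(258) + o(644) = (217477 + 661*258) + 533 = (217477 + 170538) + 533 = 388015 + 533 = 388548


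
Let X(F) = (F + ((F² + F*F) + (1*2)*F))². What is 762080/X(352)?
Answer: 2165/175946848 ≈ 1.2305e-5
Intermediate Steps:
X(F) = (2*F² + 3*F)² (X(F) = (F + ((F² + F²) + 2*F))² = (F + (2*F² + 2*F))² = (F + (2*F + 2*F²))² = (2*F² + 3*F)²)
762080/X(352) = 762080/((352²*(3 + 2*352)²)) = 762080/((123904*(3 + 704)²)) = 762080/((123904*707²)) = 762080/((123904*499849)) = 762080/61933290496 = 762080*(1/61933290496) = 2165/175946848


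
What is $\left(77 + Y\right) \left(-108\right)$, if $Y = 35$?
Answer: $-12096$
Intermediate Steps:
$\left(77 + Y\right) \left(-108\right) = \left(77 + 35\right) \left(-108\right) = 112 \left(-108\right) = -12096$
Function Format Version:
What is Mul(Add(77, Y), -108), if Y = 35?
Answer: -12096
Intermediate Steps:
Mul(Add(77, Y), -108) = Mul(Add(77, 35), -108) = Mul(112, -108) = -12096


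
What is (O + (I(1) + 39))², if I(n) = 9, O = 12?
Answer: 3600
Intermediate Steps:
(O + (I(1) + 39))² = (12 + (9 + 39))² = (12 + 48)² = 60² = 3600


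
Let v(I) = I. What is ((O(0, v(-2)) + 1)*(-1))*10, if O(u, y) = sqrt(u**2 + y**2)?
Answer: -30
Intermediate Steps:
((O(0, v(-2)) + 1)*(-1))*10 = ((sqrt(0**2 + (-2)**2) + 1)*(-1))*10 = ((sqrt(0 + 4) + 1)*(-1))*10 = ((sqrt(4) + 1)*(-1))*10 = ((2 + 1)*(-1))*10 = (3*(-1))*10 = -3*10 = -30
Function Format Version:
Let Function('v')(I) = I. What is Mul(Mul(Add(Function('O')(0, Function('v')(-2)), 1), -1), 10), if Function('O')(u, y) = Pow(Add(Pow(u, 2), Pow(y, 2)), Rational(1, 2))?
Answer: -30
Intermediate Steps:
Mul(Mul(Add(Function('O')(0, Function('v')(-2)), 1), -1), 10) = Mul(Mul(Add(Pow(Add(Pow(0, 2), Pow(-2, 2)), Rational(1, 2)), 1), -1), 10) = Mul(Mul(Add(Pow(Add(0, 4), Rational(1, 2)), 1), -1), 10) = Mul(Mul(Add(Pow(4, Rational(1, 2)), 1), -1), 10) = Mul(Mul(Add(2, 1), -1), 10) = Mul(Mul(3, -1), 10) = Mul(-3, 10) = -30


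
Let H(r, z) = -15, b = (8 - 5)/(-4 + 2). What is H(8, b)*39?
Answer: -585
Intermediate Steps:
b = -3/2 (b = 3/(-2) = 3*(-1/2) = -3/2 ≈ -1.5000)
H(8, b)*39 = -15*39 = -585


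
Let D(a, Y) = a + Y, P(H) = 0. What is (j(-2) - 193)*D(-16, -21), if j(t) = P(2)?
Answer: 7141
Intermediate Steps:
D(a, Y) = Y + a
j(t) = 0
(j(-2) - 193)*D(-16, -21) = (0 - 193)*(-21 - 16) = -193*(-37) = 7141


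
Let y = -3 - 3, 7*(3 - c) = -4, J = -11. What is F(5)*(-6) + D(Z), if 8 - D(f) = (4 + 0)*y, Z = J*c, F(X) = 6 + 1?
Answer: -10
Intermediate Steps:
c = 25/7 (c = 3 - 1/7*(-4) = 3 + 4/7 = 25/7 ≈ 3.5714)
F(X) = 7
y = -6
Z = -275/7 (Z = -11*25/7 = -275/7 ≈ -39.286)
D(f) = 32 (D(f) = 8 - (4 + 0)*(-6) = 8 - 4*(-6) = 8 - 1*(-24) = 8 + 24 = 32)
F(5)*(-6) + D(Z) = 7*(-6) + 32 = -42 + 32 = -10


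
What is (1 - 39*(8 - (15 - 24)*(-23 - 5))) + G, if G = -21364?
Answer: -11847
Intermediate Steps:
(1 - 39*(8 - (15 - 24)*(-23 - 5))) + G = (1 - 39*(8 - (15 - 24)*(-23 - 5))) - 21364 = (1 - 39*(8 - (-9)*(-28))) - 21364 = (1 - 39*(8 - 1*252)) - 21364 = (1 - 39*(8 - 252)) - 21364 = (1 - 39*(-244)) - 21364 = (1 + 9516) - 21364 = 9517 - 21364 = -11847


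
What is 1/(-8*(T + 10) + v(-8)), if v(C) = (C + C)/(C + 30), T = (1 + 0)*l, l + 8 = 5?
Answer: -11/624 ≈ -0.017628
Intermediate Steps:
l = -3 (l = -8 + 5 = -3)
T = -3 (T = (1 + 0)*(-3) = 1*(-3) = -3)
v(C) = 2*C/(30 + C) (v(C) = (2*C)/(30 + C) = 2*C/(30 + C))
1/(-8*(T + 10) + v(-8)) = 1/(-8*(-3 + 10) + 2*(-8)/(30 - 8)) = 1/(-8*7 + 2*(-8)/22) = 1/(-56 + 2*(-8)*(1/22)) = 1/(-56 - 8/11) = 1/(-624/11) = -11/624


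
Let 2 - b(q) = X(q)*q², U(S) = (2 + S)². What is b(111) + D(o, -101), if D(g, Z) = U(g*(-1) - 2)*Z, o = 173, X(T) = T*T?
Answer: -154829868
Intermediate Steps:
X(T) = T²
D(g, Z) = Z*g² (D(g, Z) = (2 + (g*(-1) - 2))²*Z = (2 + (-g - 2))²*Z = (2 + (-2 - g))²*Z = (-g)²*Z = g²*Z = Z*g²)
b(q) = 2 - q⁴ (b(q) = 2 - q²*q² = 2 - q⁴)
b(111) + D(o, -101) = (2 - 1*111⁴) - 101*173² = (2 - 1*151807041) - 101*29929 = (2 - 151807041) - 3022829 = -151807039 - 3022829 = -154829868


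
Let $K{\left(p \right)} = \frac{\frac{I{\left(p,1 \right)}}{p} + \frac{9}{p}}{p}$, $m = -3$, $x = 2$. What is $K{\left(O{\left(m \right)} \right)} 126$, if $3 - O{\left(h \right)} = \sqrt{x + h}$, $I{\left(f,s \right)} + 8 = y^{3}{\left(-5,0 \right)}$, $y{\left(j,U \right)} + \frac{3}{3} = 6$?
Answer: $\frac{15876}{\left(3 - i\right)^{2}} \approx 1270.1 + 952.56 i$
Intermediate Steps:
$y{\left(j,U \right)} = 5$ ($y{\left(j,U \right)} = -1 + 6 = 5$)
$I{\left(f,s \right)} = 117$ ($I{\left(f,s \right)} = -8 + 5^{3} = -8 + 125 = 117$)
$O{\left(h \right)} = 3 - \sqrt{2 + h}$
$K{\left(p \right)} = \frac{126}{p^{2}}$ ($K{\left(p \right)} = \frac{\frac{117}{p} + \frac{9}{p}}{p} = \frac{126 \frac{1}{p}}{p} = \frac{126}{p^{2}}$)
$K{\left(O{\left(m \right)} \right)} 126 = \frac{126}{\left(3 - \sqrt{2 - 3}\right)^{2}} \cdot 126 = \frac{126}{\left(3 - \sqrt{-1}\right)^{2}} \cdot 126 = \frac{126}{\left(3 - i\right)^{2}} \cdot 126 = \frac{15876}{\left(3 - i\right)^{2}}$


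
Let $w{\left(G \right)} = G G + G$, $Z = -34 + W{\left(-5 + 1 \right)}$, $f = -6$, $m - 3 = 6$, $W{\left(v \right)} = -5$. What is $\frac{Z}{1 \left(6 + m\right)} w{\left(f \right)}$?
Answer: $-78$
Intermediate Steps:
$m = 9$ ($m = 3 + 6 = 9$)
$Z = -39$ ($Z = -34 - 5 = -39$)
$w{\left(G \right)} = G + G^{2}$ ($w{\left(G \right)} = G^{2} + G = G + G^{2}$)
$\frac{Z}{1 \left(6 + m\right)} w{\left(f \right)} = - \frac{39}{1 \left(6 + 9\right)} \left(- 6 \left(1 - 6\right)\right) = - \frac{39}{1 \cdot 15} \left(\left(-6\right) \left(-5\right)\right) = - \frac{39}{15} \cdot 30 = \left(-39\right) \frac{1}{15} \cdot 30 = \left(- \frac{13}{5}\right) 30 = -78$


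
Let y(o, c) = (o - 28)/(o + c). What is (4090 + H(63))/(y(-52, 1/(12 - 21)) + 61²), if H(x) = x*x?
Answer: 3779671/1745869 ≈ 2.1649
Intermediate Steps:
y(o, c) = (-28 + o)/(c + o)
H(x) = x²
(4090 + H(63))/(y(-52, 1/(12 - 21)) + 61²) = (4090 + 63²)/((-28 - 52)/(1/(12 - 21) - 52) + 61²) = (4090 + 3969)/(-80/(1/(-9) - 52) + 3721) = 8059/(-80/(-⅑ - 52) + 3721) = 8059/(-80/(-469/9) + 3721) = 8059/(-9/469*(-80) + 3721) = 8059/(720/469 + 3721) = 8059/(1745869/469) = 8059*(469/1745869) = 3779671/1745869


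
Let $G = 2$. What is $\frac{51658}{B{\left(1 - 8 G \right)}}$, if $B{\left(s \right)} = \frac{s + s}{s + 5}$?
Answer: $\frac{51658}{3} \approx 17219.0$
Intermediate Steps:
$B{\left(s \right)} = \frac{2 s}{5 + s}$
$\frac{51658}{B{\left(1 - 8 G \right)}} = \frac{51658}{2 \left(1 - 16\right) \frac{1}{5 + \left(1 - 16\right)}} = \frac{51658}{2 \left(-15\right) \frac{1}{5 - 15}} = \frac{51658}{2 \left(-15\right) \frac{1}{-10}} = \frac{51658}{2 \left(-15\right) \left(- \frac{1}{10}\right)} = \frac{51658}{3}$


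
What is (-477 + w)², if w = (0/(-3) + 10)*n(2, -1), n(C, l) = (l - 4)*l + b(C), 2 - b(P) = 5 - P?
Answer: 190969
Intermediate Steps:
b(P) = -3 + P (b(P) = 2 - (5 - P) = 2 + (-5 + P) = -3 + P)
n(C, l) = -3 + C + l*(-4 + l) (n(C, l) = (l - 4)*l + (-3 + C) = (-4 + l)*l + (-3 + C) = l*(-4 + l) + (-3 + C) = -3 + C + l*(-4 + l))
w = 40 (w = (0/(-3) + 10)*(-3 + 2 + (-1)² - 4*(-1)) = (0*(-⅓) + 10)*(-3 + 2 + 1 + 4) = (0 + 10)*4 = 10*4 = 40)
(-477 + w)² = (-477 + 40)² = (-437)² = 190969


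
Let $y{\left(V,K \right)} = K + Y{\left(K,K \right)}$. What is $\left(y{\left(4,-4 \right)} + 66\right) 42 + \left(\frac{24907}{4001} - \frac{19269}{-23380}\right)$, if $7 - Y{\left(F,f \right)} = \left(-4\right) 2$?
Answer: $\frac{303178711849}{93543380} \approx 3241.1$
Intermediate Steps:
$Y{\left(F,f \right)} = 15$ ($Y{\left(F,f \right)} = 7 - \left(-4\right) 2 = 7 - -8 = 7 + 8 = 15$)
$y{\left(V,K \right)} = 15 + K$ ($y{\left(V,K \right)} = K + 15 = 15 + K$)
$\left(y{\left(4,-4 \right)} + 66\right) 42 + \left(\frac{24907}{4001} - \frac{19269}{-23380}\right) = \left(\left(15 - 4\right) + 66\right) 42 + \left(\frac{24907}{4001} - \frac{19269}{-23380}\right) = \left(11 + 66\right) 42 + \left(24907 \cdot \frac{1}{4001} - - \frac{19269}{23380}\right) = 77 \cdot 42 + \left(\frac{24907}{4001} + \frac{19269}{23380}\right) = 3234 + \frac{659420929}{93543380} = \frac{303178711849}{93543380}$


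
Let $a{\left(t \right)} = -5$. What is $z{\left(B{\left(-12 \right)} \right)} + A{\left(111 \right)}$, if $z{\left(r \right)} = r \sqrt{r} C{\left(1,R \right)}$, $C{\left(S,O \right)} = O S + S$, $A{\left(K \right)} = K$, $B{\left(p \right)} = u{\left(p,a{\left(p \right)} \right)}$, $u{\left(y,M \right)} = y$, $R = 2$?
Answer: $111 - 72 i \sqrt{3} \approx 111.0 - 124.71 i$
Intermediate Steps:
$B{\left(p \right)} = p$
$C{\left(S,O \right)} = S + O S$
$z{\left(r \right)} = 3 r^{\frac{3}{2}}$ ($z{\left(r \right)} = r \sqrt{r} 1 \left(1 + 2\right) = r^{\frac{3}{2}} \cdot 1 \cdot 3 = r^{\frac{3}{2}} \cdot 3 = 3 r^{\frac{3}{2}}$)
$z{\left(B{\left(-12 \right)} \right)} + A{\left(111 \right)} = 3 \left(-12\right)^{\frac{3}{2}} + 111 = 3 \left(- 24 i \sqrt{3}\right) + 111 = - 72 i \sqrt{3} + 111 = 111 - 72 i \sqrt{3}$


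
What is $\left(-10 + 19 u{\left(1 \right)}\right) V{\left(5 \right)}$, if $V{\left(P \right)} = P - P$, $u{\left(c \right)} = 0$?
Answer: $0$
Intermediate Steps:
$V{\left(P \right)} = 0$
$\left(-10 + 19 u{\left(1 \right)}\right) V{\left(5 \right)} = \left(-10 + 19 \cdot 0\right) 0 = \left(-10 + 0\right) 0 = \left(-10\right) 0 = 0$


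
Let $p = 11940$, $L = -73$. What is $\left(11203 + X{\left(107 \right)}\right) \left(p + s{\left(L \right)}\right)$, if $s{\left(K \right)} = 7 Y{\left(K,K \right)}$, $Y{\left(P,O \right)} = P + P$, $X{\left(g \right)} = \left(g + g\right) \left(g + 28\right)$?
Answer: $437735374$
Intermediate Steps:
$X{\left(g \right)} = 2 g \left(28 + g\right)$
$Y{\left(P,O \right)} = 2 P$
$s{\left(K \right)} = 14 K$ ($s{\left(K \right)} = 7 \cdot 2 K = 14 K$)
$\left(11203 + X{\left(107 \right)}\right) \left(p + s{\left(L \right)}\right) = \left(11203 + 2 \cdot 107 \left(28 + 107\right)\right) \left(11940 + 14 \left(-73\right)\right) = \left(11203 + 2 \cdot 107 \cdot 135\right) \left(11940 - 1022\right) = \left(11203 + 28890\right) 10918 = 40093 \cdot 10918 = 437735374$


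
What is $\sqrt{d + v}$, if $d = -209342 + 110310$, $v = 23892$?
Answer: $34 i \sqrt{65} \approx 274.12 i$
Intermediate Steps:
$d = -99032$
$\sqrt{d + v} = \sqrt{-99032 + 23892} = \sqrt{-75140} = 34 i \sqrt{65}$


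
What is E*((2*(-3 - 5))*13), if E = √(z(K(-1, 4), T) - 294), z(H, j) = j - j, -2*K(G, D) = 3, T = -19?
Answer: -1456*I*√6 ≈ -3566.5*I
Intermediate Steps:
K(G, D) = -3/2 (K(G, D) = -½*3 = -3/2)
z(H, j) = 0
E = 7*I*√6 (E = √(0 - 294) = √(-294) = 7*I*√6 ≈ 17.146*I)
E*((2*(-3 - 5))*13) = (7*I*√6)*((2*(-3 - 5))*13) = (7*I*√6)*((2*(-8))*13) = (7*I*√6)*(-16*13) = (7*I*√6)*(-208) = -1456*I*√6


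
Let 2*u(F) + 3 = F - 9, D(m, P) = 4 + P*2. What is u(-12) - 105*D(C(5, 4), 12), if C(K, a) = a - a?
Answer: -2952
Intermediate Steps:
C(K, a) = 0
D(m, P) = 4 + 2*P
u(F) = -6 + F/2 (u(F) = -3/2 + (F - 9)/2 = -3/2 + (-9 + F)/2 = -3/2 + (-9/2 + F/2) = -6 + F/2)
u(-12) - 105*D(C(5, 4), 12) = (-6 + (1/2)*(-12)) - 105*(4 + 2*12) = (-6 - 6) - 105*(4 + 24) = -12 - 105*28 = -12 - 2940 = -2952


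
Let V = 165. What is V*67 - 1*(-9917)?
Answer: 20972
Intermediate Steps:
V*67 - 1*(-9917) = 165*67 - 1*(-9917) = 11055 + 9917 = 20972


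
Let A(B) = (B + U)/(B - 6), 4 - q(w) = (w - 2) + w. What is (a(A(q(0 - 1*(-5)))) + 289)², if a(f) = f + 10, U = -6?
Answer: 90000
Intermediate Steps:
q(w) = 6 - 2*w (q(w) = 4 - ((w - 2) + w) = 4 - ((-2 + w) + w) = 4 - (-2 + 2*w) = 4 + (2 - 2*w) = 6 - 2*w)
A(B) = 1 (A(B) = (B - 6)/(B - 6) = (-6 + B)/(-6 + B) = 1)
a(f) = 10 + f
(a(A(q(0 - 1*(-5)))) + 289)² = ((10 + 1) + 289)² = (11 + 289)² = 300² = 90000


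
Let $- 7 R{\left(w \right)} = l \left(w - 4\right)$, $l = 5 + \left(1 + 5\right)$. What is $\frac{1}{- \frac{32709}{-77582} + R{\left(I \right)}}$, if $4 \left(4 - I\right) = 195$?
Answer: $\frac{1086148}{83664621} \approx 0.012982$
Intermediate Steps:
$I = - \frac{179}{4}$ ($I = 4 - \frac{195}{4} = - \frac{179}{4} \approx -44.75$)
$l = 11$ ($l = 5 + 6 = 11$)
$R{\left(w \right)} = \frac{44}{7} - \frac{11 w}{7}$ ($R{\left(w \right)} = - \frac{11 \left(w - 4\right)}{7} = - \frac{11 \left(-4 + w\right)}{7} = - \frac{-44 + 11 w}{7} = \frac{44}{7} - \frac{11 w}{7}$)
$\frac{1}{- \frac{32709}{-77582} + R{\left(I \right)}} = \frac{1}{- \frac{32709}{-77582} + \left(\frac{44}{7} - - \frac{1969}{28}\right)} = \frac{1}{\left(-32709\right) \left(- \frac{1}{77582}\right) + \left(\frac{44}{7} + \frac{1969}{28}\right)} = \frac{1}{\frac{32709}{77582} + \frac{2145}{28}} = \frac{1}{\frac{83664621}{1086148}} = \frac{1086148}{83664621}$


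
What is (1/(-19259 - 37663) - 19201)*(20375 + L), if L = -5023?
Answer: -8389555763348/28461 ≈ -2.9477e+8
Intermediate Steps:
(1/(-19259 - 37663) - 19201)*(20375 + L) = (1/(-19259 - 37663) - 19201)*(20375 - 5023) = (1/(-56922) - 19201)*15352 = (-1/56922 - 19201)*15352 = -1092959323/56922*15352 = -8389555763348/28461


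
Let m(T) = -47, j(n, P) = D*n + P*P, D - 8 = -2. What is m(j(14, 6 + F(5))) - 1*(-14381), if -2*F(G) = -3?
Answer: 14334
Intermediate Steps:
D = 6 (D = 8 - 2 = 6)
F(G) = 3/2 (F(G) = -½*(-3) = 3/2)
j(n, P) = P² + 6*n (j(n, P) = 6*n + P*P = 6*n + P² = P² + 6*n)
m(j(14, 6 + F(5))) - 1*(-14381) = -47 - 1*(-14381) = -47 + 14381 = 14334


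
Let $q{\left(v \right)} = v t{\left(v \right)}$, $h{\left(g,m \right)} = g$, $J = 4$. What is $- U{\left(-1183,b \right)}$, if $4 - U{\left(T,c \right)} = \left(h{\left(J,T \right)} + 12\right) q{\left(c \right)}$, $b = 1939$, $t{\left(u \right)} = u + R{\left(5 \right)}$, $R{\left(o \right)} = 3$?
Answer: $60248604$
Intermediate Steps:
$t{\left(u \right)} = 3 + u$ ($t{\left(u \right)} = u + 3 = 3 + u$)
$q{\left(v \right)} = v \left(3 + v\right)$
$U{\left(T,c \right)} = 4 - 16 c \left(3 + c\right)$ ($U{\left(T,c \right)} = 4 - \left(4 + 12\right) c \left(3 + c\right) = 4 - 16 c \left(3 + c\right)$)
$- U{\left(-1183,b \right)} = - (4 - 31024 \left(3 + 1939\right)) = - (4 - 31024 \cdot 1942) = - (4 - 60248608) = \left(-1\right) \left(-60248604\right) = 60248604$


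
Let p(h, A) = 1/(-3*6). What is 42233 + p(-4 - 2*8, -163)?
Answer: 760193/18 ≈ 42233.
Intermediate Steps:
p(h, A) = -1/18 (p(h, A) = 1/(-18) = -1/18)
42233 + p(-4 - 2*8, -163) = 42233 - 1/18 = 760193/18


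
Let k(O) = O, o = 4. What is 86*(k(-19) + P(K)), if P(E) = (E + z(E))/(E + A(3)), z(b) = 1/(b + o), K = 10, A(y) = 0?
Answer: -108317/70 ≈ -1547.4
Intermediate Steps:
z(b) = 1/(4 + b) (z(b) = 1/(b + 4) = 1/(4 + b))
P(E) = (E + 1/(4 + E))/E (P(E) = (E + 1/(4 + E))/(E + 0) = (E + 1/(4 + E))/E)
86*(k(-19) + P(K)) = 86*(-19 + (1 + 10*(4 + 10))/(10*(4 + 10))) = 86*(-19 + (⅒)*(1 + 10*14)/14) = 86*(-19 + (⅒)*(1/14)*(1 + 140)) = 86*(-19 + (⅒)*(1/14)*141) = 86*(-19 + 141/140) = 86*(-2519/140) = -108317/70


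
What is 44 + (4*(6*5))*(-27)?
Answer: -3196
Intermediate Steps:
44 + (4*(6*5))*(-27) = 44 + (4*30)*(-27) = 44 + 120*(-27) = 44 - 3240 = -3196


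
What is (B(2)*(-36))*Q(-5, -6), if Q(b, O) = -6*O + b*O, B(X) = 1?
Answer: -2376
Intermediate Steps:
Q(b, O) = -6*O + O*b
(B(2)*(-36))*Q(-5, -6) = (1*(-36))*(-6*(-6 - 5)) = -(-216)*(-11) = -36*66 = -2376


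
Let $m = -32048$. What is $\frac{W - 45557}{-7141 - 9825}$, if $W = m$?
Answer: $\frac{4565}{998} \approx 4.5742$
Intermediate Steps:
$W = -32048$
$\frac{W - 45557}{-7141 - 9825} = \frac{-32048 - 45557}{-7141 - 9825} = - \frac{77605}{-16966} = \left(-77605\right) \left(- \frac{1}{16966}\right) = \frac{4565}{998}$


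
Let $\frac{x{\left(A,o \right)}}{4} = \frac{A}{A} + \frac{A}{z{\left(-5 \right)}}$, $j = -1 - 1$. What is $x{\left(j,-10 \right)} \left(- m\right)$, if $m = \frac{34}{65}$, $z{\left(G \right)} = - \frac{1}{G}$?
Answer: $\frac{1224}{65} \approx 18.831$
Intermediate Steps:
$m = \frac{34}{65}$ ($m = 34 \cdot \frac{1}{65} = \frac{34}{65} \approx 0.52308$)
$j = -2$
$x{\left(A,o \right)} = 4 + 20 A$ ($x{\left(A,o \right)} = 4 \left(\frac{A}{A} + \frac{A}{\left(-1\right) \frac{1}{-5}}\right) = 4 \left(1 + \frac{A}{\left(-1\right) \left(- \frac{1}{5}\right)}\right) = 4 \left(1 + A \frac{1}{\frac{1}{5}}\right) = 4 \left(1 + A 5\right) = 4 \left(1 + 5 A\right) = 4 + 20 A$)
$x{\left(j,-10 \right)} \left(- m\right) = \left(4 + 20 \left(-2\right)\right) \left(\left(-1\right) \frac{34}{65}\right) = \left(4 - 40\right) \left(- \frac{34}{65}\right) = \left(-36\right) \left(- \frac{34}{65}\right) = \frac{1224}{65}$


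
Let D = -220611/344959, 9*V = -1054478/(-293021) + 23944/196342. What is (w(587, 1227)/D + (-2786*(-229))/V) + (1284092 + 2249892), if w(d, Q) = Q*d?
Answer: 15548298931939590565416/3935229866094775 ≈ 3.9511e+6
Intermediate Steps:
V = 107027207150/258895481319 (V = (-1054478/(-293021) + 23944/196342)/9 = (-1054478*(-1/293021) + 23944*(1/196342))/9 = (1054478/293021 + 11972/98171)/9 = (1/9)*(107027207150/28766164591) = 107027207150/258895481319 ≈ 0.41340)
D = -220611/344959 (D = -220611*1/344959 = -220611/344959 ≈ -0.63953)
(w(587, 1227)/D + (-2786*(-229))/V) + (1284092 + 2249892) = ((1227*587)/(-220611/344959) + (-2786*(-229))/(107027207150/258895481319)) + (1284092 + 2249892) = (720249*(-344959/220611) + 637994*(258895481319/107027207150)) + 3533984 = (-82818791597/73537 + 82586881854317043/53513603575) + 3533984 = 1641259548838513231816/3935229866094775 + 3533984 = 15548298931939590565416/3935229866094775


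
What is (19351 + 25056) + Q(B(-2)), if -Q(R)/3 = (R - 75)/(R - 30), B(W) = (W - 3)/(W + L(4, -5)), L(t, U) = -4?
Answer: 1553978/35 ≈ 44399.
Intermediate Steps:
B(W) = (-3 + W)/(-4 + W) (B(W) = (W - 3)/(W - 4) = (-3 + W)/(-4 + W))
Q(R) = -3*(-75 + R)/(-30 + R) (Q(R) = -3*(R - 75)/(R - 30) = -3*(-75 + R)/(-30 + R))
(19351 + 25056) + Q(B(-2)) = (19351 + 25056) + 3*(75 - (-3 - 2)/(-4 - 2))/(-30 + (-3 - 2)/(-4 - 2)) = 44407 + 3*(75 - (-5)/(-6))/(-30 - 5/(-6)) = 44407 + 3*(75 - (-1)*(-5)/6)/(-30 - ⅙*(-5)) = 44407 + 3*(75 - 1*⅚)/(-30 + ⅚) = 44407 + 3*(75 - ⅚)/(-175/6) = 44407 + 3*(-6/175)*(445/6) = 44407 - 267/35 = 1553978/35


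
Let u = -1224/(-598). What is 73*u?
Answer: 44676/299 ≈ 149.42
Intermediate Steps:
u = 612/299 (u = -1224*(-1/598) = 612/299 ≈ 2.0468)
73*u = 73*(612/299) = 44676/299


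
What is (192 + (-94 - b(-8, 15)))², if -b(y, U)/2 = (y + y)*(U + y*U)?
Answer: 11957764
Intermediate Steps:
b(y, U) = -4*y*(U + U*y) (b(y, U) = -2*(y + y)*(U + y*U) = -2*2*y*(U + U*y) = -4*y*(U + U*y))
(192 + (-94 - b(-8, 15)))² = (192 + (-94 - (-4)*15*(-8)*(1 - 8)))² = (192 + (-94 - (-4)*15*(-8)*(-7)))² = (192 + (-94 - 1*(-3360)))² = (192 + (-94 + 3360))² = (192 + 3266)² = 3458² = 11957764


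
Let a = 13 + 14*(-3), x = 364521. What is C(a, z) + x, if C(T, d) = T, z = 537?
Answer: 364492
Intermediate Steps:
a = -29 (a = 13 - 42 = -29)
C(a, z) + x = -29 + 364521 = 364492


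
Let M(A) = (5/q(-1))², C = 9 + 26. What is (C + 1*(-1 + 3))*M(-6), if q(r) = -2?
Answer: 925/4 ≈ 231.25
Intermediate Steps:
C = 35
M(A) = 25/4 (M(A) = (5/(-2))² = (5*(-½))² = (-5/2)² = 25/4)
(C + 1*(-1 + 3))*M(-6) = (35 + 1*(-1 + 3))*(25/4) = (35 + 1*2)*(25/4) = (35 + 2)*(25/4) = 37*(25/4) = 925/4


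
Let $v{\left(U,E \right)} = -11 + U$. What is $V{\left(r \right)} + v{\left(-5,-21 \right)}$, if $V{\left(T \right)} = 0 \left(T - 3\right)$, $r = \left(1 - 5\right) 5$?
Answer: $-16$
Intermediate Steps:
$r = -20$ ($r = \left(-4\right) 5 = -20$)
$V{\left(T \right)} = 0$ ($V{\left(T \right)} = 0 \left(-3 + T\right) = 0$)
$V{\left(r \right)} + v{\left(-5,-21 \right)} = 0 - 16 = -16$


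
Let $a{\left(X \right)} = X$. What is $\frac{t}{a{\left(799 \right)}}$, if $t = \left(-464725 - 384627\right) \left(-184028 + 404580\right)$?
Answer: $- \frac{187326282304}{799} \approx -2.3445 \cdot 10^{8}$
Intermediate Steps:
$t = -187326282304$ ($t = \left(-849352\right) 220552 = -187326282304$)
$\frac{t}{a{\left(799 \right)}} = - \frac{187326282304}{799}$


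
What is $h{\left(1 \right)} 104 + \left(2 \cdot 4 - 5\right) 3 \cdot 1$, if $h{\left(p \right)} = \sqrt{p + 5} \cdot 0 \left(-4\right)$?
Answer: $9$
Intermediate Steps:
$h{\left(p \right)} = 0$ ($h{\left(p \right)} = \sqrt{5 + p} 0 \left(-4\right) = 0 \left(-4\right) = 0$)
$h{\left(1 \right)} 104 + \left(2 \cdot 4 - 5\right) 3 \cdot 1 = 0 \cdot 104 + \left(2 \cdot 4 - 5\right) 3 \cdot 1 = 0 + \left(8 - 5\right) 3 \cdot 1 = 0 + 3 \cdot 3 \cdot 1 = 0 + 9 \cdot 1 = 0 + 9 = 9$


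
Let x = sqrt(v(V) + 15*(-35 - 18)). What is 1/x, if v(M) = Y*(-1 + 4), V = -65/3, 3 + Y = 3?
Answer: -I*sqrt(795)/795 ≈ -0.035466*I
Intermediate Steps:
Y = 0 (Y = -3 + 3 = 0)
V = -65/3 (V = -65*1/3 = -65/3 ≈ -21.667)
v(M) = 0 (v(M) = 0*(-1 + 4) = 0*3 = 0)
x = I*sqrt(795) (x = sqrt(0 + 15*(-35 - 18)) = sqrt(0 + 15*(-53)) = sqrt(0 - 795) = sqrt(-795) = I*sqrt(795) ≈ 28.196*I)
1/x = 1/(I*sqrt(795)) = -I*sqrt(795)/795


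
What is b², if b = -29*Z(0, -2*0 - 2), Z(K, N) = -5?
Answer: 21025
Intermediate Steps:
b = 145 (b = -29*(-5) = 145)
b² = 145² = 21025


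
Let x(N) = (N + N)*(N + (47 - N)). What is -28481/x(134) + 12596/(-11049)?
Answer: -473345785/139173204 ≈ -3.4011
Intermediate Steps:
x(N) = 94*N (x(N) = (2*N)*47 = 94*N)
-28481/x(134) + 12596/(-11049) = -28481/(94*134) + 12596/(-11049) = -28481/12596 + 12596*(-1/11049) = -28481*1/12596 - 12596/11049 = -28481/12596 - 12596/11049 = -473345785/139173204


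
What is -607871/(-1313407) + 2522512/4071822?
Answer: 2894113714673/2673979758777 ≈ 1.0823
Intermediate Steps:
-607871/(-1313407) + 2522512/4071822 = -607871*(-1/1313407) + 2522512*(1/4071822) = 607871/1313407 + 1261256/2035911 = 2894113714673/2673979758777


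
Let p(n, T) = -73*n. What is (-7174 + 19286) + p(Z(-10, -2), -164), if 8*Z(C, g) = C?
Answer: 48813/4 ≈ 12203.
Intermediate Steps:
Z(C, g) = C/8
(-7174 + 19286) + p(Z(-10, -2), -164) = (-7174 + 19286) - 73*(-10)/8 = 12112 - 73*(-5/4) = 12112 + 365/4 = 48813/4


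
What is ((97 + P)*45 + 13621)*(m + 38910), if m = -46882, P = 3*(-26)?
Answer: -115402672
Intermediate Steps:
P = -78
((97 + P)*45 + 13621)*(m + 38910) = ((97 - 78)*45 + 13621)*(-46882 + 38910) = (19*45 + 13621)*(-7972) = (855 + 13621)*(-7972) = 14476*(-7972) = -115402672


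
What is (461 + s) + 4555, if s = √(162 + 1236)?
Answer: 5016 + √1398 ≈ 5053.4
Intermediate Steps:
s = √1398 ≈ 37.390
(461 + s) + 4555 = (461 + √1398) + 4555 = 5016 + √1398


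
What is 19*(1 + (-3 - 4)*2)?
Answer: -247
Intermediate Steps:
19*(1 + (-3 - 4)*2) = 19*(1 - 7*2) = 19*(1 - 14) = 19*(-13) = -247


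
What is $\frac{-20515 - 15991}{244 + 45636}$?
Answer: $- \frac{18253}{22940} \approx -0.79568$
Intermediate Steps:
$\frac{-20515 - 15991}{244 + 45636} = - \frac{36506}{45880} = \left(-36506\right) \frac{1}{45880} = - \frac{18253}{22940}$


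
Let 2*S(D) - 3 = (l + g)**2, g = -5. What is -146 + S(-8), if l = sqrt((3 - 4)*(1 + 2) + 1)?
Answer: -133 - 5*I*sqrt(2) ≈ -133.0 - 7.0711*I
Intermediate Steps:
l = I*sqrt(2) (l = sqrt(-1*3 + 1) = sqrt(-3 + 1) = sqrt(-2) = I*sqrt(2) ≈ 1.4142*I)
S(D) = 3/2 + (-5 + I*sqrt(2))**2/2 (S(D) = 3/2 + (I*sqrt(2) - 5)**2/2 = 3/2 + (-5 + I*sqrt(2))**2/2)
-146 + S(-8) = -146 + (13 - 5*I*sqrt(2)) = -133 - 5*I*sqrt(2)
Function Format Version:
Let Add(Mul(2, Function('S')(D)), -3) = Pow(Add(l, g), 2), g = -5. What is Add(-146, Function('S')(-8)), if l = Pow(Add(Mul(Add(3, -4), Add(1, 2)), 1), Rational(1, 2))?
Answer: Add(-133, Mul(-5, I, Pow(2, Rational(1, 2)))) ≈ Add(-133.00, Mul(-7.0711, I))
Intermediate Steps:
l = Mul(I, Pow(2, Rational(1, 2))) (l = Pow(Add(Mul(-1, 3), 1), Rational(1, 2)) = Pow(Add(-3, 1), Rational(1, 2)) = Pow(-2, Rational(1, 2)) = Mul(I, Pow(2, Rational(1, 2))) ≈ Mul(1.4142, I))
Function('S')(D) = Add(Rational(3, 2), Mul(Rational(1, 2), Pow(Add(-5, Mul(I, Pow(2, Rational(1, 2)))), 2))) (Function('S')(D) = Add(Rational(3, 2), Mul(Rational(1, 2), Pow(Add(Mul(I, Pow(2, Rational(1, 2))), -5), 2))) = Add(Rational(3, 2), Mul(Rational(1, 2), Pow(Add(-5, Mul(I, Pow(2, Rational(1, 2)))), 2))))
Add(-146, Function('S')(-8)) = Add(-146, Add(13, Mul(-5, I, Pow(2, Rational(1, 2))))) = Add(-133, Mul(-5, I, Pow(2, Rational(1, 2))))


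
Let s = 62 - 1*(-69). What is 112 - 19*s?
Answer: -2377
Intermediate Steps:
s = 131 (s = 62 + 69 = 131)
112 - 19*s = 112 - 19*131 = 112 - 2489 = -2377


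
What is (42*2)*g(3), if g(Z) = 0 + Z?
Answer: 252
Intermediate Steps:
g(Z) = Z
(42*2)*g(3) = (42*2)*3 = 84*3 = 252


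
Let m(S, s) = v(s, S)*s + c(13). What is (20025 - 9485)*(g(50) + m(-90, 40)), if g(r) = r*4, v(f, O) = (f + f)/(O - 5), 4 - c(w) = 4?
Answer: 33306400/19 ≈ 1.7530e+6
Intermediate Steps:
c(w) = 0 (c(w) = 4 - 1*4 = 4 - 4 = 0)
v(f, O) = 2*f/(-5 + O) (v(f, O) = (2*f)/(-5 + O) = 2*f/(-5 + O))
g(r) = 4*r
m(S, s) = 2*s²/(-5 + S) (m(S, s) = (2*s/(-5 + S))*s + 0 = 2*s²/(-5 + S) + 0 = 2*s²/(-5 + S))
(20025 - 9485)*(g(50) + m(-90, 40)) = (20025 - 9485)*(4*50 + 2*40²/(-5 - 90)) = 10540*(200 + 2*1600/(-95)) = 10540*(200 + 2*1600*(-1/95)) = 10540*(200 - 640/19) = 10540*(3160/19) = 33306400/19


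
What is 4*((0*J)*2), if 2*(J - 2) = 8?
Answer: 0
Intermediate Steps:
J = 6 (J = 2 + (½)*8 = 2 + 4 = 6)
4*((0*J)*2) = 4*((0*6)*2) = 4*(0*2) = 4*0 = 0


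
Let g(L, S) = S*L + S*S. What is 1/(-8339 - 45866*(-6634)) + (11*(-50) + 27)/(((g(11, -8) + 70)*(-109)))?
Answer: 47017174331/450753548395 ≈ 0.10431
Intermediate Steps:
g(L, S) = S² + L*S (g(L, S) = L*S + S² = S² + L*S)
1/(-8339 - 45866*(-6634)) + (11*(-50) + 27)/(((g(11, -8) + 70)*(-109))) = 1/(-8339 - 45866*(-6634)) + (11*(-50) + 27)/(((-8*(11 - 8) + 70)*(-109))) = -1/6634/(-54205) + (-550 + 27)/(((-8*3 + 70)*(-109))) = -1/54205*(-1/6634) - 523*(-1/(109*(-24 + 70))) = 1/359595970 - 523/(46*(-109)) = 1/359595970 - 523/(-5014) = 1/359595970 - 523*(-1/5014) = 1/359595970 + 523/5014 = 47017174331/450753548395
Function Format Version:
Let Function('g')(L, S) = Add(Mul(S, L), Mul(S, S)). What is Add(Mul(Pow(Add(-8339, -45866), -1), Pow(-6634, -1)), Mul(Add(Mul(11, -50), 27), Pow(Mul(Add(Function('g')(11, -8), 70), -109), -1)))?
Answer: Rational(47017174331, 450753548395) ≈ 0.10431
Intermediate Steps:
Function('g')(L, S) = Add(Pow(S, 2), Mul(L, S)) (Function('g')(L, S) = Add(Mul(L, S), Pow(S, 2)) = Add(Pow(S, 2), Mul(L, S)))
Add(Mul(Pow(Add(-8339, -45866), -1), Pow(-6634, -1)), Mul(Add(Mul(11, -50), 27), Pow(Mul(Add(Function('g')(11, -8), 70), -109), -1))) = Add(Mul(Pow(Add(-8339, -45866), -1), Pow(-6634, -1)), Mul(Add(Mul(11, -50), 27), Pow(Mul(Add(Mul(-8, Add(11, -8)), 70), -109), -1))) = Add(Mul(Pow(-54205, -1), Rational(-1, 6634)), Mul(Add(-550, 27), Pow(Mul(Add(Mul(-8, 3), 70), -109), -1))) = Add(Mul(Rational(-1, 54205), Rational(-1, 6634)), Mul(-523, Pow(Mul(Add(-24, 70), -109), -1))) = Add(Rational(1, 359595970), Mul(-523, Pow(Mul(46, -109), -1))) = Add(Rational(1, 359595970), Mul(-523, Pow(-5014, -1))) = Add(Rational(1, 359595970), Mul(-523, Rational(-1, 5014))) = Add(Rational(1, 359595970), Rational(523, 5014)) = Rational(47017174331, 450753548395)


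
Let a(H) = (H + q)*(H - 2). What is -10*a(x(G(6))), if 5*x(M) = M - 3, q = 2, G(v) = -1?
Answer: 168/5 ≈ 33.600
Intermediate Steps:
x(M) = -⅗ + M/5 (x(M) = (M - 3)/5 = (-3 + M)/5 = -⅗ + M/5)
a(H) = (-2 + H)*(2 + H) (a(H) = (H + 2)*(H - 2) = (2 + H)*(-2 + H) = (-2 + H)*(2 + H))
-10*a(x(G(6))) = -10*(-4 + (-⅗ + (⅕)*(-1))²) = -10*(-4 + (-⅗ - ⅕)²) = -10*(-4 + (-⅘)²) = -10*(-4 + 16/25) = -10*(-84/25) = 168/5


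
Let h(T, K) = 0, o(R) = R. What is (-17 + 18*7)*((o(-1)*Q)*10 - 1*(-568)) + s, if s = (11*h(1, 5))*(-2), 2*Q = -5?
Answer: 64637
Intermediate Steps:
Q = -5/2 (Q = (1/2)*(-5) = -5/2 ≈ -2.5000)
s = 0 (s = (11*0)*(-2) = 0*(-2) = 0)
(-17 + 18*7)*((o(-1)*Q)*10 - 1*(-568)) + s = (-17 + 18*7)*(-1*(-5/2)*10 - 1*(-568)) + 0 = (-17 + 126)*((5/2)*10 + 568) + 0 = 109*(25 + 568) + 0 = 109*593 + 0 = 64637 + 0 = 64637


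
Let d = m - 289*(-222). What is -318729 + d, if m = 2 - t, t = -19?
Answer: -254550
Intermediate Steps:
m = 21 (m = 2 - 1*(-19) = 2 + 19 = 21)
d = 64179 (d = 21 - 289*(-222) = 21 + 64158 = 64179)
-318729 + d = -318729 + 64179 = -254550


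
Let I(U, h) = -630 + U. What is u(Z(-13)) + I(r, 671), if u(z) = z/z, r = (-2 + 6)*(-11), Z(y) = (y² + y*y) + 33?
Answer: -673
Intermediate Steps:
Z(y) = 33 + 2*y² (Z(y) = (y² + y²) + 33 = 2*y² + 33 = 33 + 2*y²)
r = -44 (r = 4*(-11) = -44)
u(z) = 1
u(Z(-13)) + I(r, 671) = 1 + (-630 - 44) = 1 - 674 = -673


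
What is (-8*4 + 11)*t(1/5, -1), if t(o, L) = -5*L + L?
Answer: -84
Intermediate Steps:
t(o, L) = -4*L
(-8*4 + 11)*t(1/5, -1) = (-8*4 + 11)*(-4*(-1)) = (-32 + 11)*4 = -21*4 = -84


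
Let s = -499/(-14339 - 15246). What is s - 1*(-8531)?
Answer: 252390134/29585 ≈ 8531.0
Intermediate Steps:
s = 499/29585 (s = -499/(-29585) = -499*(-1/29585) = 499/29585 ≈ 0.016867)
s - 1*(-8531) = 499/29585 - 1*(-8531) = 499/29585 + 8531 = 252390134/29585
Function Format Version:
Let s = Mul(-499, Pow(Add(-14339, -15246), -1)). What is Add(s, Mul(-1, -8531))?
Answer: Rational(252390134, 29585) ≈ 8531.0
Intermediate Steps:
s = Rational(499, 29585) (s = Mul(-499, Pow(-29585, -1)) = Mul(-499, Rational(-1, 29585)) = Rational(499, 29585) ≈ 0.016867)
Add(s, Mul(-1, -8531)) = Add(Rational(499, 29585), Mul(-1, -8531)) = Add(Rational(499, 29585), 8531) = Rational(252390134, 29585)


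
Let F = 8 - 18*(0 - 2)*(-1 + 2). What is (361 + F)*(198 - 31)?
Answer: 67635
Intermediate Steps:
F = 44 (F = 8 - (-36) = 8 - 18*(-2) = 8 + 36 = 44)
(361 + F)*(198 - 31) = (361 + 44)*(198 - 31) = 405*167 = 67635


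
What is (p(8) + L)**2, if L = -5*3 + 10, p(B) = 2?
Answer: 9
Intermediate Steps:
L = -5 (L = -15 + 10 = -5)
(p(8) + L)**2 = (2 - 5)**2 = (-3)**2 = 9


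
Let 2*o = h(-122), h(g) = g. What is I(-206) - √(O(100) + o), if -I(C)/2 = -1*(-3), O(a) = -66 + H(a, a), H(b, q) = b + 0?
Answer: -6 - 3*I*√3 ≈ -6.0 - 5.1962*I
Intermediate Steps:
H(b, q) = b
o = -61 (o = (½)*(-122) = -61)
O(a) = -66 + a
I(C) = -6 (I(C) = -(-2)*(-3) = -2*3 = -6)
I(-206) - √(O(100) + o) = -6 - √((-66 + 100) - 61) = -6 - √(34 - 61) = -6 - √(-27) = -6 - 3*I*√3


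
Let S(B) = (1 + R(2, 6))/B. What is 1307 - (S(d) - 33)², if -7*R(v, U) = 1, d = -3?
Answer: 9754/49 ≈ 199.06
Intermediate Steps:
R(v, U) = -⅐ (R(v, U) = -⅐*1 = -⅐)
S(B) = 6/(7*B) (S(B) = (1 - ⅐)/B = (6/7)/B = 6/(7*B))
1307 - (S(d) - 33)² = 1307 - ((6/7)/(-3) - 33)² = 1307 - ((6/7)*(-⅓) - 33)² = 1307 - (-2/7 - 33)² = 1307 - (-233/7)² = 1307 - 1*54289/49 = 1307 - 54289/49 = 9754/49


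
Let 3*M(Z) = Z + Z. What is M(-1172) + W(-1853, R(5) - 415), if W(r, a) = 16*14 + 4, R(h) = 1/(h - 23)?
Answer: -1660/3 ≈ -553.33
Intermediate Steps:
R(h) = 1/(-23 + h)
M(Z) = 2*Z/3 (M(Z) = (Z + Z)/3 = (2*Z)/3 = 2*Z/3)
W(r, a) = 228 (W(r, a) = 224 + 4 = 228)
M(-1172) + W(-1853, R(5) - 415) = (2/3)*(-1172) + 228 = -2344/3 + 228 = -1660/3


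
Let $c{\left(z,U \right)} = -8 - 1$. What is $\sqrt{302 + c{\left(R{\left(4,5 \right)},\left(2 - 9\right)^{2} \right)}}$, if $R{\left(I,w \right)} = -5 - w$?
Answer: $\sqrt{293} \approx 17.117$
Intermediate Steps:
$c{\left(z,U \right)} = -9$ ($c{\left(z,U \right)} = -8 - 1 = -9$)
$\sqrt{302 + c{\left(R{\left(4,5 \right)},\left(2 - 9\right)^{2} \right)}} = \sqrt{302 - 9} = \sqrt{293}$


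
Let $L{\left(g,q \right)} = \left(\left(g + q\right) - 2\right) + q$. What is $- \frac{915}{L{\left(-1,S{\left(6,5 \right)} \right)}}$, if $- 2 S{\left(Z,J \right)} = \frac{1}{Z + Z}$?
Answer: $\frac{10980}{37} \approx 296.76$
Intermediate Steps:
$S{\left(Z,J \right)} = - \frac{1}{4 Z}$ ($S{\left(Z,J \right)} = - \frac{1}{2 \left(Z + Z\right)} = - \frac{1}{2 \cdot 2 Z} = - \frac{\frac{1}{2} \frac{1}{Z}}{2} = - \frac{1}{4 Z}$)
$L{\left(g,q \right)} = -2 + g + 2 q$ ($L{\left(g,q \right)} = \left(-2 + g + q\right) + q = -2 + g + 2 q$)
$- \frac{915}{L{\left(-1,S{\left(6,5 \right)} \right)}} = - \frac{915}{-2 - 1 + 2 \left(- \frac{1}{4 \cdot 6}\right)} = - \frac{915}{-2 - 1 + 2 \left(\left(- \frac{1}{4}\right) \frac{1}{6}\right)} = - \frac{915}{-2 - 1 + 2 \left(- \frac{1}{24}\right)} = - \frac{915}{-2 - 1 - \frac{1}{12}} = - \frac{915}{- \frac{37}{12}} = \left(-915\right) \left(- \frac{12}{37}\right) = \frac{10980}{37}$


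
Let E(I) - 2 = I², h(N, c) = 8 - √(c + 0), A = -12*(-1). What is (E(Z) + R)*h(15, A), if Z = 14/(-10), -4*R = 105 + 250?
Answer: -16958/25 + 8479*√3/50 ≈ -384.60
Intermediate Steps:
R = -355/4 (R = -(105 + 250)/4 = -¼*355 = -355/4 ≈ -88.750)
A = 12
Z = -7/5 (Z = 14*(-⅒) = -7/5 ≈ -1.4000)
h(N, c) = 8 - √c
E(I) = 2 + I²
(E(Z) + R)*h(15, A) = ((2 + (-7/5)²) - 355/4)*(8 - √12) = ((2 + 49/25) - 355/4)*(8 - 2*√3) = (99/25 - 355/4)*(8 - 2*√3) = -8479*(8 - 2*√3)/100 = -16958/25 + 8479*√3/50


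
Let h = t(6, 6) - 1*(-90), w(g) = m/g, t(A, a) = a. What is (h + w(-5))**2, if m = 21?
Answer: 210681/25 ≈ 8427.2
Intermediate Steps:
w(g) = 21/g
h = 96 (h = 6 - 1*(-90) = 6 + 90 = 96)
(h + w(-5))**2 = (96 + 21/(-5))**2 = (96 + 21*(-1/5))**2 = (96 - 21/5)**2 = (459/5)**2 = 210681/25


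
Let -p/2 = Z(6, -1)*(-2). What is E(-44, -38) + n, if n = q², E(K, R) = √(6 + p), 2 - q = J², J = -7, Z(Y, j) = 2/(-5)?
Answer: 2209 + √110/5 ≈ 2211.1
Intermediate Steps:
Z(Y, j) = -⅖ (Z(Y, j) = 2*(-⅕) = -⅖)
p = -8/5 (p = -(-4)*(-2)/5 = -2*⅘ = -8/5 ≈ -1.6000)
q = -47 (q = 2 - 1*(-7)² = 2 - 1*49 = 2 - 49 = -47)
E(K, R) = √110/5 (E(K, R) = √(6 - 8/5) = √(22/5) = √110/5)
n = 2209 (n = (-47)² = 2209)
E(-44, -38) + n = √110/5 + 2209 = 2209 + √110/5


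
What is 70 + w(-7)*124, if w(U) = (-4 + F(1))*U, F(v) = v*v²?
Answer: 2674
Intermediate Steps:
F(v) = v³
w(U) = -3*U (w(U) = (-4 + 1³)*U = (-4 + 1)*U = -3*U)
70 + w(-7)*124 = 70 - 3*(-7)*124 = 70 + 21*124 = 70 + 2604 = 2674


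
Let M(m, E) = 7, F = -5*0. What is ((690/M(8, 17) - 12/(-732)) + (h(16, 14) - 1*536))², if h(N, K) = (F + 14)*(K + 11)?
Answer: 1393155625/182329 ≈ 7640.9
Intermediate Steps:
F = 0
h(N, K) = 154 + 14*K (h(N, K) = (0 + 14)*(K + 11) = 14*(11 + K) = 154 + 14*K)
((690/M(8, 17) - 12/(-732)) + (h(16, 14) - 1*536))² = ((690/7 - 12/(-732)) + ((154 + 14*14) - 1*536))² = ((690*(⅐) - 12*(-1/732)) + ((154 + 196) - 536))² = ((690/7 + 1/61) + (350 - 536))² = (42097/427 - 186)² = (-37325/427)² = 1393155625/182329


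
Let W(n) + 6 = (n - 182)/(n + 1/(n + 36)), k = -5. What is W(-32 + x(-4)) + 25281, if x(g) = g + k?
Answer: 5207765/206 ≈ 25280.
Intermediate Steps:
x(g) = -5 + g (x(g) = g - 5 = -5 + g)
W(n) = -6 + (-182 + n)/(n + 1/(36 + n)) (W(n) = -6 + (n - 182)/(n + 1/(n + 36)) = -6 + (-182 + n)/(n + 1/(36 + n)))
W(-32 + x(-4)) + 25281 = (-6558 - 362*(-32 + (-5 - 4)) - 5*(-32 + (-5 - 4))²)/(1 + (-32 + (-5 - 4))² + 36*(-32 + (-5 - 4))) + 25281 = (-6558 - 362*(-32 - 9) - 5*(-32 - 9)²)/(1 + (-32 - 9)² + 36*(-32 - 9)) + 25281 = (-6558 - 362*(-41) - 5*(-41)²)/(1 + (-41)² + 36*(-41)) + 25281 = (-6558 + 14842 - 5*1681)/(1 + 1681 - 1476) + 25281 = (-6558 + 14842 - 8405)/206 + 25281 = (1/206)*(-121) + 25281 = -121/206 + 25281 = 5207765/206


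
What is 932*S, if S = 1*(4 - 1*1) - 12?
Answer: -8388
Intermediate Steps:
S = -9 (S = 1*(4 - 1) - 12 = 1*3 - 12 = 3 - 12 = -9)
932*S = 932*(-9) = -8388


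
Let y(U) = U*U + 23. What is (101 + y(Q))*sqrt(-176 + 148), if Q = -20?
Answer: 1048*I*sqrt(7) ≈ 2772.7*I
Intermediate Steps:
y(U) = 23 + U**2 (y(U) = U**2 + 23 = 23 + U**2)
(101 + y(Q))*sqrt(-176 + 148) = (101 + (23 + (-20)**2))*sqrt(-176 + 148) = (101 + (23 + 400))*sqrt(-28) = (101 + 423)*(2*I*sqrt(7)) = 524*(2*I*sqrt(7)) = 1048*I*sqrt(7)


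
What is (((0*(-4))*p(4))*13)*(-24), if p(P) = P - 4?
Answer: 0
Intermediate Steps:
p(P) = -4 + P
(((0*(-4))*p(4))*13)*(-24) = (((0*(-4))*(-4 + 4))*13)*(-24) = ((0*0)*13)*(-24) = (0*13)*(-24) = 0*(-24) = 0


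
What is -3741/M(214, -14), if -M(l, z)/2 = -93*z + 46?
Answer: 3741/2696 ≈ 1.3876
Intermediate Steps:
M(l, z) = -92 + 186*z (M(l, z) = -2*(-93*z + 46) = -2*(46 - 93*z) = -92 + 186*z)
-3741/M(214, -14) = -3741/(-92 + 186*(-14)) = -3741/(-92 - 2604) = -3741/(-2696) = -3741*(-1/2696) = 3741/2696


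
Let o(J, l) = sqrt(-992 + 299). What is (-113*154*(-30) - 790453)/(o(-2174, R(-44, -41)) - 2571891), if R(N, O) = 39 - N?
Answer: 32870359103/314982062694 + 268393*I*sqrt(77)/2204874438858 ≈ 0.10436 + 1.0682e-6*I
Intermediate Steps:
o(J, l) = 3*I*sqrt(77) (o(J, l) = sqrt(-693) = 3*I*sqrt(77))
(-113*154*(-30) - 790453)/(o(-2174, R(-44, -41)) - 2571891) = (-113*154*(-30) - 790453)/(3*I*sqrt(77) - 2571891) = (-17402*(-30) - 790453)/(-2571891 + 3*I*sqrt(77)) = (522060 - 790453)/(-2571891 + 3*I*sqrt(77)) = -268393/(-2571891 + 3*I*sqrt(77))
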